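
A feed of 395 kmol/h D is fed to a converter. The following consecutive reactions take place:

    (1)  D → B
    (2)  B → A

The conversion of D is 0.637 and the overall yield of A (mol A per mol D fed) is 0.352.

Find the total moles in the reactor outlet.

Conversion of D: D consumed = 1ξ₁ = 0.637 × 395 → ξ₁ = 251.6 kmol/h.
Yield of A: 1ξ₂ / 395 = 0.352 → ξ₂ = 139 kmol/h.
Outlet amounts (n = n₀ + Σ ν·ξ):
  D: 395 − 1(251.6) = 143.4
  B: 0 + 1(251.6) − 1(139) = 112.6
  A: 0 + 1(139) = 139
Total out = 143.4 + 112.6 + 139 = 395 kmol/h.

395 kmol/h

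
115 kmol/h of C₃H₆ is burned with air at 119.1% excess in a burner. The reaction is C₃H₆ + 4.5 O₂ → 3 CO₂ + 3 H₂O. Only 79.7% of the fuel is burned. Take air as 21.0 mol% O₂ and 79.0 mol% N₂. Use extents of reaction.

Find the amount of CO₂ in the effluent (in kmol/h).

Stoichiometric O₂ = 4.5 × 115 = 517.5 kmol/h; O₂ fed = 517.5 × 2.191 = 1134 kmol/h.
N₂ fed = 1134 × 79/21 = 4265 kmol/h.
Fuel reacted = 0.797 × 115 → ξ = 91.66 kmol/h.
Outlet (n = n₀ + ν ξ):
  C₃H₆: 115 − 1(91.66) = 23.34
  O₂: 1134 − 4.5(91.66) = 721.4
  N₂: 4265 (inert)
  CO₂: 0 + 3(91.66) = 275
  H₂O: 0 + 3(91.66) = 275

275 kmol/h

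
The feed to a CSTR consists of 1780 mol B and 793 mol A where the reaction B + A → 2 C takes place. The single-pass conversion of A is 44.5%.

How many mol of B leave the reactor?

A reacted = 0.445 × 793 = 352.9 mol; ν_A = −1, so ξ = 352.9/1 = 352.9 mol.
Outlet amounts (n = n₀ + ν ξ):
  B: 1780 − 1(352.9) = 1427
  A: 793 − 1(352.9) = 440.1
  C: 0 + 2(352.9) = 705.8

1430 mol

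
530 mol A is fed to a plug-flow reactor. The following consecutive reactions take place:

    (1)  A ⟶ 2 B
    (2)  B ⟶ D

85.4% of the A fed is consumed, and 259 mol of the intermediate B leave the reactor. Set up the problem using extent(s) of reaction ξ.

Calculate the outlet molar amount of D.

Conversion of A: A consumed = 1ξ₁ = 0.854 × 530 → ξ₁ = 452.6 mol.
B balance: n_B = 0 + 2ξ₁ − 1ξ₂ = 259 → ξ₂ = (2·452.6 − 259)/1 = 646.2 mol.
Outlet amounts (n = n₀ + Σ ν·ξ):
  A: 530 − 1(452.6) = 77.38
  B: 0 + 2(452.6) − 1(646.2) = 259
  D: 0 + 1(646.2) = 646.2

646 mol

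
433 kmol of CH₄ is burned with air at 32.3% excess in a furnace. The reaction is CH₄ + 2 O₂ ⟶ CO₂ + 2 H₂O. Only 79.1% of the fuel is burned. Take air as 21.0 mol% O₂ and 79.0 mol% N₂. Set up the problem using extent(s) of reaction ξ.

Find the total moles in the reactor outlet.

Stoichiometric O₂ = 2 × 433 = 866 kmol; O₂ fed = 866 × 1.323 = 1146 kmol.
N₂ fed = 1146 × 79/21 = 4310 kmol.
Fuel reacted = 0.791 × 433 → ξ = 342.5 kmol.
Outlet (n = n₀ + ν ξ):
  CH₄: 433 − 1(342.5) = 90.5
  O₂: 1146 − 2(342.5) = 460.7
  N₂: 4310 (inert)
  CO₂: 0 + 1(342.5) = 342.5
  H₂O: 0 + 2(342.5) = 685
Total out = 90.5 + 460.7 + 4310 + 342.5 + 685 = 5889 kmol.

5890 kmol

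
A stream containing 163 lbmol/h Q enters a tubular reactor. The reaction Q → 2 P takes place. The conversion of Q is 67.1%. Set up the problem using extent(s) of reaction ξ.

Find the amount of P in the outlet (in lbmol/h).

219 lbmol/h

Q reacted = 0.671 × 163 = 109.4 lbmol/h; ν_Q = −1, so ξ = 109.4/1 = 109.4 lbmol/h.
Outlet amounts (n = n₀ + ν ξ):
  Q: 163 − 1(109.4) = 53.63
  P: 0 + 2(109.4) = 218.7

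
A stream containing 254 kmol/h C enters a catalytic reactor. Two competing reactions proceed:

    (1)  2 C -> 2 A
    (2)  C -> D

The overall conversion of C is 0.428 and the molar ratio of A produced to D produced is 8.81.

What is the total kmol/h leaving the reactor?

254 kmol/h

Conversion of C: C consumed = 0.428 × 254 = 108.7 kmol/h = 2ξ₁ + 1ξ₂.
Selectivity: 2ξ₁ / (1ξ₂) = 8.81 → ξ₁ = 4.405 ξ₂.
Substitute: (2·4.405 + 1) ξ₂ = 108.7 → ξ₂ = 11.08 kmol/h, ξ₁ = 48.82 kmol/h.
Outlet amounts (n = n₀ + Σ ν·ξ):
  C: 254 − 2(48.82) − 1(11.08) = 145.3
  A: 0 + 2(48.82) = 97.63
  D: 0 + 1(11.08) = 11.08
Total out = 145.3 + 97.63 + 11.08 = 254 kmol/h.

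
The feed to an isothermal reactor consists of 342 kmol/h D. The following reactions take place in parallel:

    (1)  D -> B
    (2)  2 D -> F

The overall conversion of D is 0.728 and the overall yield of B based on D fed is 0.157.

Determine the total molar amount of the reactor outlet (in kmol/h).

244 kmol/h

Yield of B: 1ξ₁ / 342 = 0.157 → ξ₁ = 53.69 kmol/h.
Conversion of D: 1ξ₁ + 2ξ₂ = 0.728 × 342 = 249 → ξ₂ = 97.64 kmol/h.
Outlet amounts (n = n₀ + Σ ν·ξ):
  D: 342 − 1(53.69) − 2(97.64) = 93.02
  B: 0 + 1(53.69) = 53.69
  F: 0 + 1(97.64) = 97.64
Total out = 93.02 + 53.69 + 97.64 = 244.4 kmol/h.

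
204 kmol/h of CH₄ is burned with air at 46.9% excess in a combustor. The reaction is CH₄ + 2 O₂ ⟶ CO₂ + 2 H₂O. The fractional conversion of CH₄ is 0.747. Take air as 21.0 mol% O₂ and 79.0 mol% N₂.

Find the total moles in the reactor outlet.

3060 kmol/h

Stoichiometric O₂ = 2 × 204 = 408 kmol/h; O₂ fed = 408 × 1.469 = 599.4 kmol/h.
N₂ fed = 599.4 × 79/21 = 2255 kmol/h.
Fuel reacted = 0.747 × 204 → ξ = 152.4 kmol/h.
Outlet (n = n₀ + ν ξ):
  CH₄: 204 − 1(152.4) = 51.61
  O₂: 599.4 − 2(152.4) = 294.6
  N₂: 2255 (inert)
  CO₂: 0 + 1(152.4) = 152.4
  H₂O: 0 + 2(152.4) = 304.8
Total out = 51.61 + 294.6 + 2255 + 152.4 + 304.8 = 3058 kmol/h.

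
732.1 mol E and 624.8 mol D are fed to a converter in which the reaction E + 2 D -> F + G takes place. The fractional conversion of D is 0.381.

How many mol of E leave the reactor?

613 mol

D reacted = 0.381 × 624.8 = 238 mol; ν_D = −2, so ξ = 238/2 = 119 mol.
Outlet amounts (n = n₀ + ν ξ):
  E: 732.1 − 1(119) = 613.1
  D: 624.8 − 2(119) = 386.8
  F: 0 + 1(119) = 119
  G: 0 + 1(119) = 119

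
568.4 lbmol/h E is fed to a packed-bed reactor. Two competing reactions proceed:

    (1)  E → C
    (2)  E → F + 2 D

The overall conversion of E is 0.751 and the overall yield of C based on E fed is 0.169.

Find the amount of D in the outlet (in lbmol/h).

Yield of C: 1ξ₁ / 568.4 = 0.169 → ξ₁ = 96.06 lbmol/h.
Conversion of E: 1ξ₁ + 1ξ₂ = 0.751 × 568.4 = 426.9 → ξ₂ = 330.8 lbmol/h.
Outlet amounts (n = n₀ + Σ ν·ξ):
  E: 568.4 − 1(96.06) − 1(330.8) = 141.5
  C: 0 + 1(96.06) = 96.06
  F: 0 + 1(330.8) = 330.8
  D: 0 + 2(330.8) = 661.6

662 lbmol/h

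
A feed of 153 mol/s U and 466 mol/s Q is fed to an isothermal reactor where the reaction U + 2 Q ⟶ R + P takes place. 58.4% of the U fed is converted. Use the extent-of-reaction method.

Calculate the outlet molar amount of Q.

U reacted = 0.584 × 153 = 89.35 mol/s; ν_U = −1, so ξ = 89.35/1 = 89.35 mol/s.
Outlet amounts (n = n₀ + ν ξ):
  U: 153 − 1(89.35) = 63.65
  Q: 466 − 2(89.35) = 287.3
  R: 0 + 1(89.35) = 89.35
  P: 0 + 1(89.35) = 89.35

287 mol/s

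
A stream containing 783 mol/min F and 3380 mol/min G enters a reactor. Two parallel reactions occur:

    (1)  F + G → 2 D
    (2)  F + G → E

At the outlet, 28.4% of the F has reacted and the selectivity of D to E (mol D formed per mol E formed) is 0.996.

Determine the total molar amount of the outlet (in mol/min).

Conversion of F: F consumed = 0.284 × 783 = 222.4 mol/min = 1ξ₁ + 1ξ₂.
Selectivity: 2ξ₁ / (1ξ₂) = 0.996 → ξ₁ = 0.498 ξ₂.
Substitute: (1·0.498 + 1) ξ₂ = 222.4 → ξ₂ = 148.4 mol/min, ξ₁ = 73.93 mol/min.
Outlet amounts (n = n₀ + Σ ν·ξ):
  F: 783 − 1(73.93) − 1(148.4) = 560.6
  G: 3380 − 1(73.93) − 1(148.4) = 3158
  D: 0 + 2(73.93) = 147.9
  E: 0 + 1(148.4) = 148.4
Total out = 560.6 + 3158 + 147.9 + 148.4 = 4015 mol/min.

4010 mol/min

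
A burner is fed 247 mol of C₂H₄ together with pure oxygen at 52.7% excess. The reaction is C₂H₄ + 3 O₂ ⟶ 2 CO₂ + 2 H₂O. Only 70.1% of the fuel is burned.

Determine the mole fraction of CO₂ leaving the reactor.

0.251

Stoichiometric O₂ = 3 × 247 = 741 mol; O₂ fed = 741 × 1.527 = 1132 mol.
Fuel reacted = 0.701 × 247 → ξ = 173.1 mol.
Outlet (n = n₀ + ν ξ):
  C₂H₄: 247 − 1(173.1) = 73.85
  O₂: 1132 − 3(173.1) = 612.1
  CO₂: 0 + 2(173.1) = 346.3
  H₂O: 0 + 2(173.1) = 346.3
Total out = 1379 mol; y_CO₂ = 346.3 / 1379 = 0.2512.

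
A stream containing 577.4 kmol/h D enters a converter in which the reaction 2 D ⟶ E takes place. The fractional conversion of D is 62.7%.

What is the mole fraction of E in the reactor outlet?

D reacted = 0.627 × 577.4 = 362 kmol/h; ν_D = −2, so ξ = 362/2 = 181 kmol/h.
Outlet amounts (n = n₀ + ν ξ):
  D: 577.4 − 2(181) = 215.4
  E: 0 + 1(181) = 181
Total out = 396.4 kmol/h; y_E = 181 / 396.4 = 0.4567.

0.457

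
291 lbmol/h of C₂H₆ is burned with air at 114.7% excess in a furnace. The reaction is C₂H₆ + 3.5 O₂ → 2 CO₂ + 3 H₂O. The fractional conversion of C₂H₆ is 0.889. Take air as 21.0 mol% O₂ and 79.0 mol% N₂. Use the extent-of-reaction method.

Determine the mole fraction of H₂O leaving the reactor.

Stoichiometric O₂ = 3.5 × 291 = 1018 lbmol/h; O₂ fed = 1018 × 2.147 = 2187 lbmol/h.
N₂ fed = 2187 × 79/21 = 8226 lbmol/h.
Fuel reacted = 0.889 × 291 → ξ = 258.7 lbmol/h.
Outlet (n = n₀ + ν ξ):
  C₂H₆: 291 − 1(258.7) = 32.3
  O₂: 2187 − 3.5(258.7) = 1281
  N₂: 8226 (inert)
  CO₂: 0 + 2(258.7) = 517.4
  H₂O: 0 + 3(258.7) = 776.1
Total out = 10830 lbmol/h; y_H₂O = 776.1 / 10830 = 0.07164.

0.0716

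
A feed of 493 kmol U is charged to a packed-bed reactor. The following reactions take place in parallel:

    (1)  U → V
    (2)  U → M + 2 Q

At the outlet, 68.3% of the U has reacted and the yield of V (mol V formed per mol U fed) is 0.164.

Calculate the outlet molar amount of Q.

Yield of V: 1ξ₁ / 493 = 0.164 → ξ₁ = 80.85 kmol.
Conversion of U: 1ξ₁ + 1ξ₂ = 0.683 × 493 = 336.7 → ξ₂ = 255.9 kmol.
Outlet amounts (n = n₀ + Σ ν·ξ):
  U: 493 − 1(80.85) − 1(255.9) = 156.3
  V: 0 + 1(80.85) = 80.85
  M: 0 + 1(255.9) = 255.9
  Q: 0 + 2(255.9) = 511.7

512 kmol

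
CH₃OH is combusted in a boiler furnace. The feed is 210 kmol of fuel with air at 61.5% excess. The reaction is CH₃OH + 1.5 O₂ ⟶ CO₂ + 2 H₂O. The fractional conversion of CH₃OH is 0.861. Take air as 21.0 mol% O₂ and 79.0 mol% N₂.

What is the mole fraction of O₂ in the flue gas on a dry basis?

Stoichiometric O₂ = 1.5 × 210 = 315 kmol; O₂ fed = 315 × 1.615 = 508.7 kmol.
N₂ fed = 508.7 × 79/21 = 1914 kmol.
Fuel reacted = 0.861 × 210 → ξ = 180.8 kmol.
Outlet (n = n₀ + ν ξ):
  CH₃OH: 210 − 1(180.8) = 29.19
  O₂: 508.7 − 1.5(180.8) = 237.5
  N₂: 1914 (inert)
  CO₂: 0 + 1(180.8) = 180.8
  H₂O: 0 + 2(180.8) = 361.6
Dry total = 2361 kmol; y_O₂ (dry) = 237.5 / 2361 = 0.1006.

0.101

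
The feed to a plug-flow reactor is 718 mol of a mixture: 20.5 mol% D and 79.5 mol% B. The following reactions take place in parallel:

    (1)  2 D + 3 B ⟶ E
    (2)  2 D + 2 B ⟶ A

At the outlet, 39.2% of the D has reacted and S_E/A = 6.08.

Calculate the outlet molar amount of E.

Conversion of D: D consumed = 0.392 × 147.2 = 57.7 mol = 2ξ₁ + 2ξ₂.
Selectivity: 1ξ₁ / (1ξ₂) = 6.08 → ξ₁ = 6.08 ξ₂.
Substitute: (2·6.08 + 2) ξ₂ = 57.7 → ξ₂ = 4.075 mol, ξ₁ = 24.77 mol.
Outlet amounts (n = n₀ + Σ ν·ξ):
  D: 147.2 − 2(24.77) − 2(4.075) = 89.49
  B: 570.8 − 3(24.77) − 2(4.075) = 488.3
  E: 0 + 1(24.77) = 24.77
  A: 0 + 1(4.075) = 4.075

24.8 mol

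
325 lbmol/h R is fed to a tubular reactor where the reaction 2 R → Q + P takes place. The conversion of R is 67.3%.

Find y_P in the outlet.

R reacted = 0.673 × 325 = 218.7 lbmol/h; ν_R = −2, so ξ = 218.7/2 = 109.4 lbmol/h.
Outlet amounts (n = n₀ + ν ξ):
  R: 325 − 2(109.4) = 106.3
  Q: 0 + 1(109.4) = 109.4
  P: 0 + 1(109.4) = 109.4
Total out = 325 lbmol/h; y_P = 109.4 / 325 = 0.3365.

0.337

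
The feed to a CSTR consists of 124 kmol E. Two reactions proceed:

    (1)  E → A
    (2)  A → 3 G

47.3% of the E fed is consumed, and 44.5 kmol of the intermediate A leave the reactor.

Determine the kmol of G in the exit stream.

Conversion of E: E consumed = 1ξ₁ = 0.473 × 124 → ξ₁ = 58.65 kmol.
A balance: n_A = 0 + 1ξ₁ − 1ξ₂ = 44.5 → ξ₂ = (1·58.65 − 44.5)/1 = 14.15 kmol.
Outlet amounts (n = n₀ + Σ ν·ξ):
  E: 124 − 1(58.65) = 65.35
  A: 0 + 1(58.65) − 1(14.15) = 44.5
  G: 0 + 3(14.15) = 42.46

42.5 kmol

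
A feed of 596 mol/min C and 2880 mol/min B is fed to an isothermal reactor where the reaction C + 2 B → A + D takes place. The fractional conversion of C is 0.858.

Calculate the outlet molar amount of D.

C reacted = 0.858 × 596 = 511.4 mol/min; ν_C = −1, so ξ = 511.4/1 = 511.4 mol/min.
Outlet amounts (n = n₀ + ν ξ):
  C: 596 − 1(511.4) = 84.63
  B: 2880 − 2(511.4) = 1857
  A: 0 + 1(511.4) = 511.4
  D: 0 + 1(511.4) = 511.4

511 mol/min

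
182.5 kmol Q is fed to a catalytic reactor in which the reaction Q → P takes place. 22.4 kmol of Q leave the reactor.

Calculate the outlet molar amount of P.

160 kmol

For Q: n = n₀ − 1ξ → 22.4 = 182.5 − 1ξ, giving ξ = 160.1 kmol.
Outlet amounts (n = n₀ + ν ξ):
  Q: 182.5 − 1(160.1) = 22.4
  P: 0 + 1(160.1) = 160.1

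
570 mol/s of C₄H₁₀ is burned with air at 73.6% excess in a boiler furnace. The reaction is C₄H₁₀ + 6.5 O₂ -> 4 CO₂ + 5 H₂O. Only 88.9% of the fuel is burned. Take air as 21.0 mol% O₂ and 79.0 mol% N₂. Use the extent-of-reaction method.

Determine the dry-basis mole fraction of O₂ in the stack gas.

0.107

Stoichiometric O₂ = 6.5 × 570 = 3705 mol/s; O₂ fed = 3705 × 1.736 = 6432 mol/s.
N₂ fed = 6432 × 79/21 = 24200 mol/s.
Fuel reacted = 0.889 × 570 → ξ = 506.7 mol/s.
Outlet (n = n₀ + ν ξ):
  C₄H₁₀: 570 − 1(506.7) = 63.27
  O₂: 6432 − 6.5(506.7) = 3138
  N₂: 24200 (inert)
  CO₂: 0 + 4(506.7) = 2027
  H₂O: 0 + 5(506.7) = 2534
Dry total = 29420 mol/s; y_O₂ (dry) = 3138 / 29420 = 0.1067.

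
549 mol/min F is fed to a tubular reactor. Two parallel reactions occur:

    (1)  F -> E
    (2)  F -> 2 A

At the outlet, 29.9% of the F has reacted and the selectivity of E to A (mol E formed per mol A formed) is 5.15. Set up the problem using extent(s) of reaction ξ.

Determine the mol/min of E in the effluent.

Conversion of F: F consumed = 0.299 × 549 = 164.2 mol/min = 1ξ₁ + 1ξ₂.
Selectivity: 1ξ₁ / (2ξ₂) = 5.15 → ξ₁ = 10.3 ξ₂.
Substitute: (1·10.3 + 1) ξ₂ = 164.2 → ξ₂ = 14.53 mol/min, ξ₁ = 149.6 mol/min.
Outlet amounts (n = n₀ + Σ ν·ξ):
  F: 549 − 1(149.6) − 1(14.53) = 384.8
  E: 0 + 1(149.6) = 149.6
  A: 0 + 2(14.53) = 29.05

150 mol/min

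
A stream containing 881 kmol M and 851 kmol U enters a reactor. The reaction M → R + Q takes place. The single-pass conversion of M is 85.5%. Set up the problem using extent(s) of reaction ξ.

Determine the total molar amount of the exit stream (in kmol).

M reacted = 0.855 × 881 = 753.3 kmol; ν_M = −1, so ξ = 753.3/1 = 753.3 kmol.
Outlet amounts (n = n₀ + ν ξ):
  M: 881 − 1(753.3) = 127.7
  R: 0 + 1(753.3) = 753.3
  Q: 0 + 1(753.3) = 753.3
  U: 851 (inert)
Total out = 127.7 + 753.3 + 753.3 + 851 = 2485 kmol.

2490 kmol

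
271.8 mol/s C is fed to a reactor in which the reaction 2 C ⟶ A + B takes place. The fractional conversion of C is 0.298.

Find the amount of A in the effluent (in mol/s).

40.5 mol/s

C reacted = 0.298 × 271.8 = 81 mol/s; ν_C = −2, so ξ = 81/2 = 40.5 mol/s.
Outlet amounts (n = n₀ + ν ξ):
  C: 271.8 − 2(40.5) = 190.8
  A: 0 + 1(40.5) = 40.5
  B: 0 + 1(40.5) = 40.5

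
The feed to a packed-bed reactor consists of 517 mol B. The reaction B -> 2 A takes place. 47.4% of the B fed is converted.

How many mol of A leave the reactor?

490 mol

B reacted = 0.474 × 517 = 245.1 mol; ν_B = −1, so ξ = 245.1/1 = 245.1 mol.
Outlet amounts (n = n₀ + ν ξ):
  B: 517 − 1(245.1) = 271.9
  A: 0 + 2(245.1) = 490.1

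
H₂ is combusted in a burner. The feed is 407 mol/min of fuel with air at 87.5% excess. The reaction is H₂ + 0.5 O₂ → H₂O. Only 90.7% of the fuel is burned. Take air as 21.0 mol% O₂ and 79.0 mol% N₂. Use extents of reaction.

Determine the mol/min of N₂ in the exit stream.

Stoichiometric O₂ = 0.5 × 407 = 203.5 mol/min; O₂ fed = 203.5 × 1.875 = 381.6 mol/min.
N₂ fed = 381.6 × 79/21 = 1435 mol/min.
Fuel reacted = 0.907 × 407 → ξ = 369.1 mol/min.
Outlet (n = n₀ + ν ξ):
  H₂: 407 − 1(369.1) = 37.85
  O₂: 381.6 − 0.5(369.1) = 197
  N₂: 1435 (inert)
  H₂O: 0 + 1(369.1) = 369.1

1440 mol/min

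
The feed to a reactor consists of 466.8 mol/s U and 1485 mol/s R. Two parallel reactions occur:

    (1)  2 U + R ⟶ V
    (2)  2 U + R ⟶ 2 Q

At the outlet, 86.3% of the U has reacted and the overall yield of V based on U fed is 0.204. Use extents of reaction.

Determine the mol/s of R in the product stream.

Yield of V: 1ξ₁ / 466.8 = 0.204 → ξ₁ = 95.23 mol/s.
Conversion of U: 2ξ₁ + 2ξ₂ = 0.863 × 466.8 = 402.8 → ξ₂ = 106.2 mol/s.
Outlet amounts (n = n₀ + Σ ν·ξ):
  U: 466.8 − 2(95.23) − 2(106.2) = 63.95
  R: 1485 − 1(95.23) − 1(106.2) = 1284
  V: 0 + 1(95.23) = 95.23
  Q: 0 + 2(106.2) = 212.4

1280 mol/s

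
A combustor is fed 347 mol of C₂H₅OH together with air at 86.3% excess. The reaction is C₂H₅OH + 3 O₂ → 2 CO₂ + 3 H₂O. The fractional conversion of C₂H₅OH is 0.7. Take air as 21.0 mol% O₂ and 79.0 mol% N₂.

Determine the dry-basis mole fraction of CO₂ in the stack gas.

Stoichiometric O₂ = 3 × 347 = 1041 mol; O₂ fed = 1041 × 1.863 = 1939 mol.
N₂ fed = 1939 × 79/21 = 7296 mol.
Fuel reacted = 0.7 × 347 → ξ = 242.9 mol.
Outlet (n = n₀ + ν ξ):
  C₂H₅OH: 347 − 1(242.9) = 104.1
  O₂: 1939 − 3(242.9) = 1211
  N₂: 7296 (inert)
  CO₂: 0 + 2(242.9) = 485.8
  H₂O: 0 + 3(242.9) = 728.7
Dry total = 9096 mol; y_CO₂ (dry) = 485.8 / 9096 = 0.05341.

0.0534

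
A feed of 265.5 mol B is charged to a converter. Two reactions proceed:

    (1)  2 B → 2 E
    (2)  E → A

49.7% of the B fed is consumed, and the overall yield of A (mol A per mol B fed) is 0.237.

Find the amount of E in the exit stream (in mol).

Conversion of B: B consumed = 2ξ₁ = 0.497 × 265.5 → ξ₁ = 65.98 mol.
Yield of A: 1ξ₂ / 265.5 = 0.237 → ξ₂ = 62.92 mol.
Outlet amounts (n = n₀ + Σ ν·ξ):
  B: 265.5 − 2(65.98) = 133.5
  E: 0 + 2(65.98) − 1(62.92) = 69.03
  A: 0 + 1(62.92) = 62.92

69 mol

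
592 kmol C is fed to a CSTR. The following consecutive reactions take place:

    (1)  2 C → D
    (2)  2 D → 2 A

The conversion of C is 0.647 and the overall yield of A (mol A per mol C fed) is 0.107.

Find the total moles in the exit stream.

400 kmol

Conversion of C: C consumed = 2ξ₁ = 0.647 × 592 → ξ₁ = 191.5 kmol.
Yield of A: 2ξ₂ / 592 = 0.107 → ξ₂ = 31.67 kmol.
Outlet amounts (n = n₀ + Σ ν·ξ):
  C: 592 − 2(191.5) = 209
  D: 0 + 1(191.5) − 2(31.67) = 128.2
  A: 0 + 2(31.67) = 63.34
Total out = 209 + 128.2 + 63.34 = 400.5 kmol.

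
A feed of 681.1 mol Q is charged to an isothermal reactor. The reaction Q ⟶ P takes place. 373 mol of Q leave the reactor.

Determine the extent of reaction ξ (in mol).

For Q: n = n₀ − 1ξ → 373 = 681.1 − 1ξ, giving ξ = 308.1 mol.
Outlet amounts (n = n₀ + ν ξ):
  Q: 681.1 − 1(308.1) = 373
  P: 0 + 1(308.1) = 308.1

ξ = 308 mol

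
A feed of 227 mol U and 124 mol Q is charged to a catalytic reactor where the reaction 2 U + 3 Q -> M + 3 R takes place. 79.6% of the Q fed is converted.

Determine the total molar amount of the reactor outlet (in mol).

318 mol

Q reacted = 0.796 × 124 = 98.7 mol; ν_Q = −3, so ξ = 98.7/3 = 32.9 mol.
Outlet amounts (n = n₀ + ν ξ):
  U: 227 − 2(32.9) = 161.2
  Q: 124 − 3(32.9) = 25.3
  M: 0 + 1(32.9) = 32.9
  R: 0 + 3(32.9) = 98.7
Total out = 161.2 + 25.3 + 32.9 + 98.7 = 318.1 mol.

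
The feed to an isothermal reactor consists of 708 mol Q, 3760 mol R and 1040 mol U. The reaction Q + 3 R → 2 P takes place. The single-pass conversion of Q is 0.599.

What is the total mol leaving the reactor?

Q reacted = 0.599 × 708 = 424.1 mol; ν_Q = −1, so ξ = 424.1/1 = 424.1 mol.
Outlet amounts (n = n₀ + ν ξ):
  Q: 708 − 1(424.1) = 283.9
  R: 3760 − 3(424.1) = 2488
  P: 0 + 2(424.1) = 848.2
  U: 1040 (inert)
Total out = 283.9 + 2488 + 848.2 + 1040 = 4660 mol.

4660 mol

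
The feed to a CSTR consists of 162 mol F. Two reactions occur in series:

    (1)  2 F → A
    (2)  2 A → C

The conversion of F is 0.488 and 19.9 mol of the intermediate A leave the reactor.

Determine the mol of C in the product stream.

9.81 mol

Conversion of F: F consumed = 2ξ₁ = 0.488 × 162 → ξ₁ = 39.53 mol.
A balance: n_A = 0 + 1ξ₁ − 2ξ₂ = 19.9 → ξ₂ = (1·39.53 − 19.9)/2 = 9.814 mol.
Outlet amounts (n = n₀ + Σ ν·ξ):
  F: 162 − 2(39.53) = 82.94
  A: 0 + 1(39.53) − 2(9.814) = 19.9
  C: 0 + 1(9.814) = 9.814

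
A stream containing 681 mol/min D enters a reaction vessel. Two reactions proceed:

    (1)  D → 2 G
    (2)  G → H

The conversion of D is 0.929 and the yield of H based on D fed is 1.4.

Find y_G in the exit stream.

Conversion of D: D consumed = 1ξ₁ = 0.929 × 681 → ξ₁ = 632.6 mol/min.
Yield of H: 1ξ₂ / 681 = 1.4 → ξ₂ = 953.4 mol/min.
Outlet amounts (n = n₀ + Σ ν·ξ):
  D: 681 − 1(632.6) = 48.35
  G: 0 + 2(632.6) − 1(953.4) = 311.9
  H: 0 + 1(953.4) = 953.4
Total out = 1314 mol/min; y_G = 311.9 / 1314 = 0.2374.

0.237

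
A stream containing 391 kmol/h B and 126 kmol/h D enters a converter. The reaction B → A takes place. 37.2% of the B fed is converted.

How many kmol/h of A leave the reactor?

145 kmol/h

B reacted = 0.372 × 391 = 145.5 kmol/h; ν_B = −1, so ξ = 145.5/1 = 145.5 kmol/h.
Outlet amounts (n = n₀ + ν ξ):
  B: 391 − 1(145.5) = 245.5
  A: 0 + 1(145.5) = 145.5
  D: 126 (inert)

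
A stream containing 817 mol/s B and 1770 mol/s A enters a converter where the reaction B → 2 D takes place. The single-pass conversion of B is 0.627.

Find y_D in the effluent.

0.331

B reacted = 0.627 × 817 = 512.3 mol/s; ν_B = −1, so ξ = 512.3/1 = 512.3 mol/s.
Outlet amounts (n = n₀ + ν ξ):
  B: 817 − 1(512.3) = 304.7
  D: 0 + 2(512.3) = 1025
  A: 1770 (inert)
Total out = 3099 mol/s; y_D = 1025 / 3099 = 0.3306.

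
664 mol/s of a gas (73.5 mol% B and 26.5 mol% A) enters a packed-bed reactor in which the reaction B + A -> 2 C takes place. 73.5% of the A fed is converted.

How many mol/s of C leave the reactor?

A reacted = 0.735 × 176 = 129.3 mol/s; ν_A = −1, so ξ = 129.3/1 = 129.3 mol/s.
Outlet amounts (n = n₀ + ν ξ):
  B: 488 − 1(129.3) = 358.7
  A: 176 − 1(129.3) = 46.63
  C: 0 + 2(129.3) = 258.7

259 mol/s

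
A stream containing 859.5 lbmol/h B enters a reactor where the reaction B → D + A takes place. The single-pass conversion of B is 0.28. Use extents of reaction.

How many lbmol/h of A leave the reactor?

B reacted = 0.28 × 859.5 = 240.7 lbmol/h; ν_B = −1, so ξ = 240.7/1 = 240.7 lbmol/h.
Outlet amounts (n = n₀ + ν ξ):
  B: 859.5 − 1(240.7) = 618.8
  D: 0 + 1(240.7) = 240.7
  A: 0 + 1(240.7) = 240.7

241 lbmol/h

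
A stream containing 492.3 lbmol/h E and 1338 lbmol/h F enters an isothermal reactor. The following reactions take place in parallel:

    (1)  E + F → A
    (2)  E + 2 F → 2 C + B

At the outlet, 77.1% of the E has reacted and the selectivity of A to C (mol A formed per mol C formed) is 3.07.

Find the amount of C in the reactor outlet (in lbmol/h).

Conversion of E: E consumed = 0.771 × 492.3 = 379.6 lbmol/h = 1ξ₁ + 1ξ₂.
Selectivity: 1ξ₁ / (2ξ₂) = 3.07 → ξ₁ = 6.14 ξ₂.
Substitute: (1·6.14 + 1) ξ₂ = 379.6 → ξ₂ = 53.16 lbmol/h, ξ₁ = 326.4 lbmol/h.
Outlet amounts (n = n₀ + Σ ν·ξ):
  E: 492.3 − 1(326.4) − 1(53.16) = 112.7
  F: 1338 − 1(326.4) − 2(53.16) = 905.3
  A: 0 + 1(326.4) = 326.4
  C: 0 + 2(53.16) = 106.3
  B: 0 + 1(53.16) = 53.16

106 lbmol/h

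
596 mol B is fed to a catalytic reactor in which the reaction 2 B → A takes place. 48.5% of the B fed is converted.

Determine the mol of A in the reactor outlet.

B reacted = 0.485 × 596 = 289.1 mol; ν_B = −2, so ξ = 289.1/2 = 144.5 mol.
Outlet amounts (n = n₀ + ν ξ):
  B: 596 − 2(144.5) = 306.9
  A: 0 + 1(144.5) = 144.5

145 mol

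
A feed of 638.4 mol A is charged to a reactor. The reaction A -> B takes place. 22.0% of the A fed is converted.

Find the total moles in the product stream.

638 mol

A reacted = 0.22 × 638.4 = 140.4 mol; ν_A = −1, so ξ = 140.4/1 = 140.4 mol.
Outlet amounts (n = n₀ + ν ξ):
  A: 638.4 − 1(140.4) = 498
  B: 0 + 1(140.4) = 140.4
Total out = 498 + 140.4 = 638.4 mol.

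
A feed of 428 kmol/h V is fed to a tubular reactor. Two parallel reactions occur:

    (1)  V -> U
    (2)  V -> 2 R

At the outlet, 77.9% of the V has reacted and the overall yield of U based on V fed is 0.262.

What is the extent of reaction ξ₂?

ξ₂ = 221 kmol/h

Yield of U: 1ξ₁ / 428 = 0.262 → ξ₁ = 112.1 kmol/h.
Conversion of V: 1ξ₁ + 1ξ₂ = 0.779 × 428 = 333.4 → ξ₂ = 221.3 kmol/h.
Outlet amounts (n = n₀ + Σ ν·ξ):
  V: 428 − 1(112.1) − 1(221.3) = 94.59
  U: 0 + 1(112.1) = 112.1
  R: 0 + 2(221.3) = 442.6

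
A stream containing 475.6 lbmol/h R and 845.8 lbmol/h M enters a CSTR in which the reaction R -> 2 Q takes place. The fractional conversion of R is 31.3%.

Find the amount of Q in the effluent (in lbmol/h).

298 lbmol/h

R reacted = 0.313 × 475.6 = 148.9 lbmol/h; ν_R = −1, so ξ = 148.9/1 = 148.9 lbmol/h.
Outlet amounts (n = n₀ + ν ξ):
  R: 475.6 − 1(148.9) = 326.7
  Q: 0 + 2(148.9) = 297.7
  M: 845.8 (inert)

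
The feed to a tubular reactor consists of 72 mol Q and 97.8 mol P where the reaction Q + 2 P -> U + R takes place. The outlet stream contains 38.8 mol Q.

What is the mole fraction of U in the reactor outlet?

For Q: n = n₀ − 1ξ → 38.8 = 72 − 1ξ, giving ξ = 33.2 mol.
Outlet amounts (n = n₀ + ν ξ):
  Q: 72 − 1(33.2) = 38.8
  P: 97.8 − 2(33.2) = 31.4
  U: 0 + 1(33.2) = 33.2
  R: 0 + 1(33.2) = 33.2
Total out = 136.6 mol; y_U = 33.2 / 136.6 = 0.243.

0.243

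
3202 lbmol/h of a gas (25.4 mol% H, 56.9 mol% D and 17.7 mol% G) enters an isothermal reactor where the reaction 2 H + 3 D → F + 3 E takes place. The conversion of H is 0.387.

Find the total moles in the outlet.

3040 lbmol/h

H reacted = 0.387 × 813.3 = 314.8 lbmol/h; ν_H = −2, so ξ = 314.8/2 = 157.4 lbmol/h.
Outlet amounts (n = n₀ + ν ξ):
  H: 813.3 − 2(157.4) = 498.6
  D: 1822 − 3(157.4) = 1350
  F: 0 + 1(157.4) = 157.4
  E: 0 + 3(157.4) = 472.1
  G: 566.8 (inert)
Total out = 498.6 + 1350 + 157.4 + 472.1 + 566.8 = 3045 lbmol/h.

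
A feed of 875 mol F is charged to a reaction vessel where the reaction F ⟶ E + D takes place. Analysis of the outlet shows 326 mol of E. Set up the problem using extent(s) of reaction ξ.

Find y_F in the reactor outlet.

For E: n = n₀ + 1ξ → 326 = 0 + 1ξ, giving ξ = 326 mol.
Outlet amounts (n = n₀ + ν ξ):
  F: 875 − 1(326) = 549
  E: 0 + 1(326) = 326
  D: 0 + 1(326) = 326
Total out = 1201 mol; y_F = 549 / 1201 = 0.4571.

0.457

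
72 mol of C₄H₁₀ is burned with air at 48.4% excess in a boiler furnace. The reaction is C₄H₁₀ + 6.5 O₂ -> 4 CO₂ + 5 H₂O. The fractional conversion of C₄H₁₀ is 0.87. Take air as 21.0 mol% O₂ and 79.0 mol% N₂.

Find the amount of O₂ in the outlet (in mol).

287 mol

Stoichiometric O₂ = 6.5 × 72 = 468 mol; O₂ fed = 468 × 1.484 = 694.5 mol.
N₂ fed = 694.5 × 79/21 = 2613 mol.
Fuel reacted = 0.87 × 72 → ξ = 62.64 mol.
Outlet (n = n₀ + ν ξ):
  C₄H₁₀: 72 − 1(62.64) = 9.36
  O₂: 694.5 − 6.5(62.64) = 287.4
  N₂: 2613 (inert)
  CO₂: 0 + 4(62.64) = 250.6
  H₂O: 0 + 5(62.64) = 313.2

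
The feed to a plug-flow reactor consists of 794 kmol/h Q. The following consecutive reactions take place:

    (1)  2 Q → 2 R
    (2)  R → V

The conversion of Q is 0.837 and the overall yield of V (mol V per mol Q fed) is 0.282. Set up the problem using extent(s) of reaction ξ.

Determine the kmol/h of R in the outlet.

441 kmol/h

Conversion of Q: Q consumed = 2ξ₁ = 0.837 × 794 → ξ₁ = 332.3 kmol/h.
Yield of V: 1ξ₂ / 794 = 0.282 → ξ₂ = 223.9 kmol/h.
Outlet amounts (n = n₀ + Σ ν·ξ):
  Q: 794 − 2(332.3) = 129.4
  R: 0 + 2(332.3) − 1(223.9) = 440.7
  V: 0 + 1(223.9) = 223.9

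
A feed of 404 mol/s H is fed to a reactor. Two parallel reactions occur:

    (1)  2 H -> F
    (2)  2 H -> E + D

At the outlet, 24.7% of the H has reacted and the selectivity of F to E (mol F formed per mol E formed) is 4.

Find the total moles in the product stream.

364 mol/s

Conversion of H: H consumed = 0.247 × 404 = 99.79 mol/s = 2ξ₁ + 2ξ₂.
Selectivity: 1ξ₁ / (1ξ₂) = 4 → ξ₁ = 4 ξ₂.
Substitute: (2·4 + 2) ξ₂ = 99.79 → ξ₂ = 9.979 mol/s, ξ₁ = 39.92 mol/s.
Outlet amounts (n = n₀ + Σ ν·ξ):
  H: 404 − 2(39.92) − 2(9.979) = 304.2
  F: 0 + 1(39.92) = 39.92
  E: 0 + 1(9.979) = 9.979
  D: 0 + 1(9.979) = 9.979
Total out = 304.2 + 39.92 + 9.979 + 9.979 = 364.1 mol/s.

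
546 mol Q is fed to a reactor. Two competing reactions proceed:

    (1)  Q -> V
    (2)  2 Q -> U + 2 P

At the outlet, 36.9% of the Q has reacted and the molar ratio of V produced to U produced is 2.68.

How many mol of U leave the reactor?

Conversion of Q: Q consumed = 0.369 × 546 = 201.5 mol = 1ξ₁ + 2ξ₂.
Selectivity: 1ξ₁ / (1ξ₂) = 2.68 → ξ₁ = 2.68 ξ₂.
Substitute: (1·2.68 + 2) ξ₂ = 201.5 → ξ₂ = 43.05 mol, ξ₁ = 115.4 mol.
Outlet amounts (n = n₀ + Σ ν·ξ):
  Q: 546 − 1(115.4) − 2(43.05) = 344.5
  V: 0 + 1(115.4) = 115.4
  U: 0 + 1(43.05) = 43.05
  P: 0 + 2(43.05) = 86.1

43 mol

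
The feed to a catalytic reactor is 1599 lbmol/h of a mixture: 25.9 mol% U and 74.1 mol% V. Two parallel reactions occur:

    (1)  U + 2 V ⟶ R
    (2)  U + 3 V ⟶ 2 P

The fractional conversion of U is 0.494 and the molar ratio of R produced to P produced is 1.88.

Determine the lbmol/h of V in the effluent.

Conversion of U: U consumed = 0.494 × 414.1 = 204.6 lbmol/h = 1ξ₁ + 1ξ₂.
Selectivity: 1ξ₁ / (2ξ₂) = 1.88 → ξ₁ = 3.76 ξ₂.
Substitute: (1·3.76 + 1) ξ₂ = 204.6 → ξ₂ = 42.98 lbmol/h, ξ₁ = 161.6 lbmol/h.
Outlet amounts (n = n₀ + Σ ν·ξ):
  U: 414.1 − 1(161.6) − 1(42.98) = 209.6
  V: 1185 − 2(161.6) − 3(42.98) = 732.7
  R: 0 + 1(161.6) = 161.6
  P: 0 + 2(42.98) = 85.96

733 lbmol/h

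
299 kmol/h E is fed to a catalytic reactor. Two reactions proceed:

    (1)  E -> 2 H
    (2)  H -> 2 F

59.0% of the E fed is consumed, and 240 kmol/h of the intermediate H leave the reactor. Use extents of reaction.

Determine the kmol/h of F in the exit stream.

226 kmol/h

Conversion of E: E consumed = 1ξ₁ = 0.59 × 299 → ξ₁ = 176.4 kmol/h.
H balance: n_H = 0 + 2ξ₁ − 1ξ₂ = 240 → ξ₂ = (2·176.4 − 240)/1 = 112.8 kmol/h.
Outlet amounts (n = n₀ + Σ ν·ξ):
  E: 299 − 1(176.4) = 122.6
  H: 0 + 2(176.4) − 1(112.8) = 240
  F: 0 + 2(112.8) = 225.6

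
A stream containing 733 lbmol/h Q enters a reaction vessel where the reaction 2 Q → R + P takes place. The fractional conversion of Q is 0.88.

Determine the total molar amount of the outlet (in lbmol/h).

733 lbmol/h

Q reacted = 0.88 × 733 = 645 lbmol/h; ν_Q = −2, so ξ = 645/2 = 322.5 lbmol/h.
Outlet amounts (n = n₀ + ν ξ):
  Q: 733 − 2(322.5) = 87.96
  R: 0 + 1(322.5) = 322.5
  P: 0 + 1(322.5) = 322.5
Total out = 87.96 + 322.5 + 322.5 = 733 lbmol/h.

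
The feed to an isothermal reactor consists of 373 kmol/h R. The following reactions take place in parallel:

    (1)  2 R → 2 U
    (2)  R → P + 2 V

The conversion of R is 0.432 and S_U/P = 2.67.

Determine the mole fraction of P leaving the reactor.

Conversion of R: R consumed = 0.432 × 373 = 161.1 kmol/h = 2ξ₁ + 1ξ₂.
Selectivity: 2ξ₁ / (1ξ₂) = 2.67 → ξ₁ = 1.335 ξ₂.
Substitute: (2·1.335 + 1) ξ₂ = 161.1 → ξ₂ = 43.91 kmol/h, ξ₁ = 58.61 kmol/h.
Outlet amounts (n = n₀ + Σ ν·ξ):
  R: 373 − 2(58.61) − 1(43.91) = 211.9
  U: 0 + 2(58.61) = 117.2
  P: 0 + 1(43.91) = 43.91
  V: 0 + 2(43.91) = 87.81
Total out = 460.8 kmol/h; y_P = 43.91 / 460.8 = 0.09528.

0.0953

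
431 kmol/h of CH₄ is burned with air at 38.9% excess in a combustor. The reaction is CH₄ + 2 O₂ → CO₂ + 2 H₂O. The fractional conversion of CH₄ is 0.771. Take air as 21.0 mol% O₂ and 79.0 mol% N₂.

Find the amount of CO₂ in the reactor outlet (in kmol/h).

332 kmol/h

Stoichiometric O₂ = 2 × 431 = 862 kmol/h; O₂ fed = 862 × 1.389 = 1197 kmol/h.
N₂ fed = 1197 × 79/21 = 4504 kmol/h.
Fuel reacted = 0.771 × 431 → ξ = 332.3 kmol/h.
Outlet (n = n₀ + ν ξ):
  CH₄: 431 − 1(332.3) = 98.7
  O₂: 1197 − 2(332.3) = 532.7
  N₂: 4504 (inert)
  CO₂: 0 + 1(332.3) = 332.3
  H₂O: 0 + 2(332.3) = 664.6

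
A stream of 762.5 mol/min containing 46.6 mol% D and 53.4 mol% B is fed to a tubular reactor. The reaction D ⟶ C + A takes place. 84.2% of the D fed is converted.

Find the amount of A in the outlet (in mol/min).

299 mol/min

D reacted = 0.842 × 355.3 = 299.2 mol/min; ν_D = −1, so ξ = 299.2/1 = 299.2 mol/min.
Outlet amounts (n = n₀ + ν ξ):
  D: 355.3 − 1(299.2) = 56.14
  C: 0 + 1(299.2) = 299.2
  A: 0 + 1(299.2) = 299.2
  B: 407.2 (inert)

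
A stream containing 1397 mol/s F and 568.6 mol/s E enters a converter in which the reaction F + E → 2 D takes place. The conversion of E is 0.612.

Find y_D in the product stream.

0.354

E reacted = 0.612 × 568.6 = 348 mol/s; ν_E = −1, so ξ = 348/1 = 348 mol/s.
Outlet amounts (n = n₀ + ν ξ):
  F: 1397 − 1(348) = 1049
  E: 568.6 − 1(348) = 220.6
  D: 0 + 2(348) = 696
Total out = 1966 mol/s; y_D = 696 / 1966 = 0.3541.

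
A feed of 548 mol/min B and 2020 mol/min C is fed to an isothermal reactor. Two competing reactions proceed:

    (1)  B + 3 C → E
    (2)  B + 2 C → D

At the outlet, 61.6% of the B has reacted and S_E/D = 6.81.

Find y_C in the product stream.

Conversion of B: B consumed = 0.616 × 548 = 337.6 mol/min = 1ξ₁ + 1ξ₂.
Selectivity: 1ξ₁ / (1ξ₂) = 6.81 → ξ₁ = 6.81 ξ₂.
Substitute: (1·6.81 + 1) ξ₂ = 337.6 → ξ₂ = 43.22 mol/min, ξ₁ = 294.3 mol/min.
Outlet amounts (n = n₀ + Σ ν·ξ):
  B: 548 − 1(294.3) − 1(43.22) = 210.4
  C: 2020 − 3(294.3) − 2(43.22) = 1051
  E: 0 + 1(294.3) = 294.3
  D: 0 + 1(43.22) = 43.22
Total out = 1599 mol/min; y_C = 1051 / 1599 = 0.6572.

0.657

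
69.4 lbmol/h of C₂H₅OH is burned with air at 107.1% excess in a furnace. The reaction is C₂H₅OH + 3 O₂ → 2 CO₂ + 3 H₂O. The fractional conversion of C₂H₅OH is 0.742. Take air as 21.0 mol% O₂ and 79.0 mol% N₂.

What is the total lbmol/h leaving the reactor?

2170 lbmol/h

Stoichiometric O₂ = 3 × 69.4 = 208.2 lbmol/h; O₂ fed = 208.2 × 2.071 = 431.2 lbmol/h.
N₂ fed = 431.2 × 79/21 = 1622 lbmol/h.
Fuel reacted = 0.742 × 69.4 → ξ = 51.49 lbmol/h.
Outlet (n = n₀ + ν ξ):
  C₂H₅OH: 69.4 − 1(51.49) = 17.91
  O₂: 431.2 − 3(51.49) = 276.7
  N₂: 1622 (inert)
  CO₂: 0 + 2(51.49) = 103
  H₂O: 0 + 3(51.49) = 154.5
Total out = 17.91 + 276.7 + 1622 + 103 + 154.5 = 2174 lbmol/h.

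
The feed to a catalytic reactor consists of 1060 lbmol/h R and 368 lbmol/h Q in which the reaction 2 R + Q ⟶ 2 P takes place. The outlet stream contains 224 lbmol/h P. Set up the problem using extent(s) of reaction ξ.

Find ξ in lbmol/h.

ξ = 112 lbmol/h

For P: n = n₀ + 2ξ → 224 = 0 + 2ξ, giving ξ = 112 lbmol/h.
Outlet amounts (n = n₀ + ν ξ):
  R: 1060 − 2(112) = 836
  Q: 368 − 1(112) = 256
  P: 0 + 2(112) = 224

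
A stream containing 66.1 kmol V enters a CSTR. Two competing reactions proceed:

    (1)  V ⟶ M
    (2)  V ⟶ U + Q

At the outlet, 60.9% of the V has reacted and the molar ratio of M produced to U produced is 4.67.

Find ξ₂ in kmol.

ξ₂ = 7.1 kmol

Conversion of V: V consumed = 0.609 × 66.1 = 40.25 kmol = 1ξ₁ + 1ξ₂.
Selectivity: 1ξ₁ / (1ξ₂) = 4.67 → ξ₁ = 4.67 ξ₂.
Substitute: (1·4.67 + 1) ξ₂ = 40.25 → ξ₂ = 7.1 kmol, ξ₁ = 33.16 kmol.
Outlet amounts (n = n₀ + Σ ν·ξ):
  V: 66.1 − 1(33.16) − 1(7.1) = 25.85
  M: 0 + 1(33.16) = 33.16
  U: 0 + 1(7.1) = 7.1
  Q: 0 + 1(7.1) = 7.1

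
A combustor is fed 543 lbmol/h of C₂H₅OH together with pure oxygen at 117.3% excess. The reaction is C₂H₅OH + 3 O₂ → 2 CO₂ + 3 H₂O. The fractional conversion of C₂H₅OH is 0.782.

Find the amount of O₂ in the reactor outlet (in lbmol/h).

Stoichiometric O₂ = 3 × 543 = 1629 lbmol/h; O₂ fed = 1629 × 2.173 = 3540 lbmol/h.
Fuel reacted = 0.782 × 543 → ξ = 424.6 lbmol/h.
Outlet (n = n₀ + ν ξ):
  C₂H₅OH: 543 − 1(424.6) = 118.4
  O₂: 3540 − 3(424.6) = 2266
  CO₂: 0 + 2(424.6) = 849.3
  H₂O: 0 + 3(424.6) = 1274

2270 lbmol/h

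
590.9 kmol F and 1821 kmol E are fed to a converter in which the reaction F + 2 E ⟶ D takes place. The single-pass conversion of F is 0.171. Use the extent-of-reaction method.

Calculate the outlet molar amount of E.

1620 kmol

F reacted = 0.171 × 590.9 = 101 kmol; ν_F = −1, so ξ = 101/1 = 101 kmol.
Outlet amounts (n = n₀ + ν ξ):
  F: 590.9 − 1(101) = 489.9
  E: 1821 − 2(101) = 1619
  D: 0 + 1(101) = 101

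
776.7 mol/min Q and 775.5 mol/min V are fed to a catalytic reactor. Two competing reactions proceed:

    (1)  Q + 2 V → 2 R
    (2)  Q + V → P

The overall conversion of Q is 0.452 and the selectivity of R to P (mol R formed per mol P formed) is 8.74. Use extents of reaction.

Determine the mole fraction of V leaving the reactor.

Conversion of Q: Q consumed = 0.452 × 776.7 = 351.1 mol/min = 1ξ₁ + 1ξ₂.
Selectivity: 2ξ₁ / (1ξ₂) = 8.74 → ξ₁ = 4.37 ξ₂.
Substitute: (1·4.37 + 1) ξ₂ = 351.1 → ξ₂ = 65.38 mol/min, ξ₁ = 285.7 mol/min.
Outlet amounts (n = n₀ + Σ ν·ξ):
  Q: 776.7 − 1(285.7) − 1(65.38) = 425.6
  V: 775.5 − 2(285.7) − 1(65.38) = 138.7
  R: 0 + 2(285.7) = 571.4
  P: 0 + 1(65.38) = 65.38
Total out = 1201 mol/min; y_V = 138.7 / 1201 = 0.1155.

0.116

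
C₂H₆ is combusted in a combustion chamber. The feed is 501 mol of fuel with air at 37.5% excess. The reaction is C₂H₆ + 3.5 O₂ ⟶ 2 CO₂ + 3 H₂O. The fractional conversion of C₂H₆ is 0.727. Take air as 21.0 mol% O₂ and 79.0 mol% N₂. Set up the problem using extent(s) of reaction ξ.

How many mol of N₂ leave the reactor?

Stoichiometric O₂ = 3.5 × 501 = 1754 mol; O₂ fed = 1754 × 1.375 = 2411 mol.
N₂ fed = 2411 × 79/21 = 9070 mol.
Fuel reacted = 0.727 × 501 → ξ = 364.2 mol.
Outlet (n = n₀ + ν ξ):
  C₂H₆: 501 − 1(364.2) = 136.8
  O₂: 2411 − 3.5(364.2) = 1136
  N₂: 9070 (inert)
  CO₂: 0 + 2(364.2) = 728.5
  H₂O: 0 + 3(364.2) = 1093

9070 mol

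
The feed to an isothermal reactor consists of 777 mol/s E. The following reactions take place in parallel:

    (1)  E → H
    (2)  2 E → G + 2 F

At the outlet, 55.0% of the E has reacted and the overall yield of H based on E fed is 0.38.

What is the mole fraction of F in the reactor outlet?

0.157

Yield of H: 1ξ₁ / 777 = 0.38 → ξ₁ = 295.3 mol/s.
Conversion of E: 1ξ₁ + 2ξ₂ = 0.55 × 777 = 427.4 → ξ₂ = 66.05 mol/s.
Outlet amounts (n = n₀ + Σ ν·ξ):
  E: 777 − 1(295.3) − 2(66.05) = 349.6
  H: 0 + 1(295.3) = 295.3
  G: 0 + 1(66.05) = 66.05
  F: 0 + 2(66.05) = 132.1
Total out = 843 mol/s; y_F = 132.1 / 843 = 0.1567.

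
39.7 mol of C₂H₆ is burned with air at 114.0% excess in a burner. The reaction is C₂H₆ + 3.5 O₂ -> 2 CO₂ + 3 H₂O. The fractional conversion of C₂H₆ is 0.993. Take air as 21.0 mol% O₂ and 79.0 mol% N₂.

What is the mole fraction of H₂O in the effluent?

0.0802

Stoichiometric O₂ = 3.5 × 39.7 = 139 mol; O₂ fed = 139 × 2.140 = 297.4 mol.
N₂ fed = 297.4 × 79/21 = 1119 mol.
Fuel reacted = 0.993 × 39.7 → ξ = 39.42 mol.
Outlet (n = n₀ + ν ξ):
  C₂H₆: 39.7 − 1(39.42) = 0.2779
  O₂: 297.4 − 3.5(39.42) = 159.4
  N₂: 1119 (inert)
  CO₂: 0 + 2(39.42) = 78.84
  H₂O: 0 + 3(39.42) = 118.3
Total out = 1475 mol; y_H₂O = 118.3 / 1475 = 0.08016.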